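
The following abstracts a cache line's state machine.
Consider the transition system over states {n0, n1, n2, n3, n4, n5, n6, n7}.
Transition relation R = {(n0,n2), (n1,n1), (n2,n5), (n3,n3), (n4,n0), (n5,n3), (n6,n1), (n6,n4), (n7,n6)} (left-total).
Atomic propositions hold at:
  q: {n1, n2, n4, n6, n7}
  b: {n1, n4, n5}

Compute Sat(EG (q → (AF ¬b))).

Sat(¬b) = {n0, n2, n3, n6, n7}
AF ¬b: least fixpoint, start Z0 = {n0, n2, n3, n6, n7}, add states with every successor in Z. Z1 = {n0, n2, n3, n4, n5, n6, n7}; fixed.
Sat(AF ¬b) = {n0, n2, n3, n4, n5, n6, n7}
Sat(q → (AF ¬b)) = {n0, n2, n3, n4, n5, n6, n7}
EG (q → (AF ¬b)): greatest fixpoint, start Z0 = {n0, n2, n3, n4, n5, n6, n7}, keep only states in Sat with some successor in Z. Already a fixed point.
Sat(EG (q → (AF ¬b))) = {n0, n2, n3, n4, n5, n6, n7}

{n0, n2, n3, n4, n5, n6, n7}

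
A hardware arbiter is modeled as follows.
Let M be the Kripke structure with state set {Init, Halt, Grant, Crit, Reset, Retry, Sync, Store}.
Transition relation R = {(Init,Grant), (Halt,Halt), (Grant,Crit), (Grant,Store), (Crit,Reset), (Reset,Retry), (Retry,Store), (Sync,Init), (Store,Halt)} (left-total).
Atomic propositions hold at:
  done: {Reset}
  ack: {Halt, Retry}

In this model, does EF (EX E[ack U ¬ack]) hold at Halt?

Sat(¬ack) = {Init, Grant, Crit, Reset, Sync, Store}
E[ack U ¬ack]: least fixpoint, start Z0 = Sat(¬ack) = {Init, Grant, Crit, Reset, Sync, Store}, add states in Sat(ack) with some successor in Z. Z1 = {Init, Grant, Crit, Reset, Retry, Sync, Store}; fixed.
Sat(E[ack U ¬ack]) = {Init, Grant, Crit, Reset, Retry, Sync, Store}
Sat(EX E[ack U ¬ack]) = {s : some successor in {Init, Grant, Crit, Reset, Retry, Sync, Store}} = {Init, Grant, Crit, Reset, Retry, Sync}
EF (EX E[ack U ¬ack]): least fixpoint, start Z0 = {Init, Grant, Crit, Reset, Retry, Sync}, add states with some successor in Z. Already a fixed point.
Sat(EF (EX E[ack U ¬ack])) = {Init, Grant, Crit, Reset, Retry, Sync}
Halt ∉ Sat(EF (EX E[ack U ¬ack])) = {Init, Grant, Crit, Reset, Retry, Sync}, so the formula does not hold at Halt.

No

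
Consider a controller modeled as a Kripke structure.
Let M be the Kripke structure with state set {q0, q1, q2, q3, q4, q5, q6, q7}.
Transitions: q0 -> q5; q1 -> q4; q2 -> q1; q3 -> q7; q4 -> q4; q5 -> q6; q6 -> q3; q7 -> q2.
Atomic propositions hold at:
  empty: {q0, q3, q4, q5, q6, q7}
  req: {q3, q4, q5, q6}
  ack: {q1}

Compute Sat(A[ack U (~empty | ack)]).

Sat(~empty) = {q1, q2}
Sat(~empty | ack) = {q1, q2}
A[ack U (~empty | ack)]: least fixpoint, start Z0 = Sat((~empty | ack)) = {q1, q2}, add states in Sat(ack) with every successor in Z. Already a fixed point.
Sat(A[ack U (~empty | ack)]) = {q1, q2}

{q1, q2}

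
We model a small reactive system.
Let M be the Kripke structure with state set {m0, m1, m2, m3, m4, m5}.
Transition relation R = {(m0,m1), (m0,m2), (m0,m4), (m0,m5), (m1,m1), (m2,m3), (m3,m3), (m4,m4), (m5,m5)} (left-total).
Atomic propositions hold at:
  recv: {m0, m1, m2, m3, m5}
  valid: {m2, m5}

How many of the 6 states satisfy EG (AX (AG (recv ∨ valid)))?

4

Sat(recv ∨ valid) = {m0, m1, m2, m3, m5}
AG (recv ∨ valid): greatest fixpoint, start Z0 = {m0, m1, m2, m3, m5}, keep only states in Sat with every successor in Z. Z1 = {m1, m2, m3, m5}; fixed.
Sat(AG (recv ∨ valid)) = {m1, m2, m3, m5}
Sat(AX (AG (recv ∨ valid))) = {s : every successor in {m1, m2, m3, m5}} = {m1, m2, m3, m5}
EG (AX (AG (recv ∨ valid))): greatest fixpoint, start Z0 = {m1, m2, m3, m5}, keep only states in Sat with some successor in Z. Already a fixed point.
Sat(EG (AX (AG (recv ∨ valid)))) = {m1, m2, m3, m5}
|Sat(EG (AX (AG (recv ∨ valid))))| = |{m1, m2, m3, m5}| = 4.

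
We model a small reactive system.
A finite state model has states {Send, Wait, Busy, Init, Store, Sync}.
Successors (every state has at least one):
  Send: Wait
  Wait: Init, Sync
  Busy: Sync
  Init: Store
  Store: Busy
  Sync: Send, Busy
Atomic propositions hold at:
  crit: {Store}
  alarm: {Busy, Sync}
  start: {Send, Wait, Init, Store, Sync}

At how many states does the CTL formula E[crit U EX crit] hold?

1

Sat(EX crit) = {s : some successor in {Store}} = {Init}
E[crit U EX crit]: least fixpoint, start Z0 = Sat(EX crit) = {Init}, add states in Sat(crit) with some successor in Z. Already a fixed point.
Sat(E[crit U EX crit]) = {Init}
|Sat(E[crit U EX crit])| = |{Init}| = 1.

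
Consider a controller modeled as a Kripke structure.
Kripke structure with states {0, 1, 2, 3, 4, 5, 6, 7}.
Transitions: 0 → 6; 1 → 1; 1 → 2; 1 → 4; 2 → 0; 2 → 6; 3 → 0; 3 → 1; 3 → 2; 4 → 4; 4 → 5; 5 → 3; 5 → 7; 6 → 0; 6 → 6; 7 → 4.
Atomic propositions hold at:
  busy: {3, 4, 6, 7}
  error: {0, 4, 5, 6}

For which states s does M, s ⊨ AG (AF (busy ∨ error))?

{0, 2, 6}

Sat(busy ∨ error) = {0, 3, 4, 5, 6, 7}
AF (busy ∨ error): least fixpoint, start Z0 = {0, 3, 4, 5, 6, 7}, add states with every successor in Z. Z1 = {0, 2, 3, 4, 5, 6, 7}; fixed.
Sat(AF (busy ∨ error)) = {0, 2, 3, 4, 5, 6, 7}
AG (AF (busy ∨ error)): greatest fixpoint, start Z0 = {0, 2, 3, 4, 5, 6, 7}, keep only states in Sat with every successor in Z. Z1 = {0, 2, 4, 5, 6, 7}; Z2 = {0, 2, 4, 6, 7}; Z3 = {0, 2, 6, 7}; Z4 = {0, 2, 6}; fixed.
Sat(AG (AF (busy ∨ error))) = {0, 2, 6}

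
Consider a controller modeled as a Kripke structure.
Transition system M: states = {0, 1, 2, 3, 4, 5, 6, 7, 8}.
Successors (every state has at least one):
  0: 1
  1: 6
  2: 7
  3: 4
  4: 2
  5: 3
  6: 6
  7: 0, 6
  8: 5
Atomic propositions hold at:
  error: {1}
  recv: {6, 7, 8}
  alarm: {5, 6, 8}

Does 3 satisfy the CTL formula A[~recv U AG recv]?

No

Sat(~recv) = {0, 1, 2, 3, 4, 5}
AG recv: greatest fixpoint, start Z0 = {6, 7, 8}, keep only states in Sat with every successor in Z. Z1 = {6}; fixed.
Sat(AG recv) = {6}
A[~recv U AG recv]: least fixpoint, start Z0 = Sat(AG recv) = {6}, add states in Sat(~recv) with every successor in Z. Z1 = {1, 6}; Z2 = {0, 1, 6}; fixed.
Sat(A[~recv U AG recv]) = {0, 1, 6}
3 ∉ Sat(A[~recv U AG recv]) = {0, 1, 6}, so the formula does not hold at 3.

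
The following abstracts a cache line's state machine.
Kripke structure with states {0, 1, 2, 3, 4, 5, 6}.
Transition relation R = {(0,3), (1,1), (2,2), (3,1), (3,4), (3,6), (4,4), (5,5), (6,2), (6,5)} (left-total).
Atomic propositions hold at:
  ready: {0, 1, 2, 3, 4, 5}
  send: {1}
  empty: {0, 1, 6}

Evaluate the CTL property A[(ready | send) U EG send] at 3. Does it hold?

No

Sat(ready | send) = {0, 1, 2, 3, 4, 5}
EG send: greatest fixpoint, start Z0 = {1}, keep only states in Sat with some successor in Z. Already a fixed point.
Sat(EG send) = {1}
A[(ready | send) U EG send]: least fixpoint, start Z0 = Sat(EG send) = {1}, add states in Sat(ready | send) with every successor in Z. Already a fixed point.
Sat(A[(ready | send) U EG send]) = {1}
3 ∉ Sat(A[(ready | send) U EG send]) = {1}, so the formula does not hold at 3.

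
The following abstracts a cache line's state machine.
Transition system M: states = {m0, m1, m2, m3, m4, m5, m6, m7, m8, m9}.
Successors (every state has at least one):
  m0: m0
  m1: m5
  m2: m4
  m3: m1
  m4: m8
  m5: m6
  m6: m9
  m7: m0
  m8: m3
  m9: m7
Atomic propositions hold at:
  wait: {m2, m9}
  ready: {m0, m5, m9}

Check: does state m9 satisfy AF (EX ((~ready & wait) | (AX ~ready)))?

Sat(~ready) = {m1, m2, m3, m4, m6, m7, m8}
Sat(~ready & wait) = {m2}
Sat(AX ~ready) = {s : every successor in {m1, m2, m3, m4, m6, m7, m8}} = {m2, m3, m4, m5, m8, m9}
Sat((~ready & wait) | (AX ~ready)) = {m2, m3, m4, m5, m8, m9}
Sat(EX ((~ready & wait) | (AX ~ready))) = {s : some successor in {m2, m3, m4, m5, m8, m9}} = {m1, m2, m4, m6, m8}
AF (EX ((~ready & wait) | (AX ~ready))): least fixpoint, start Z0 = {m1, m2, m4, m6, m8}, add states with every successor in Z. Z1 = {m1, m2, m3, m4, m5, m6, m8}; fixed.
Sat(AF (EX ((~ready & wait) | (AX ~ready)))) = {m1, m2, m3, m4, m5, m6, m8}
m9 ∉ Sat(AF (EX ((~ready & wait) | (AX ~ready)))) = {m1, m2, m3, m4, m5, m6, m8}, so the formula does not hold at m9.

No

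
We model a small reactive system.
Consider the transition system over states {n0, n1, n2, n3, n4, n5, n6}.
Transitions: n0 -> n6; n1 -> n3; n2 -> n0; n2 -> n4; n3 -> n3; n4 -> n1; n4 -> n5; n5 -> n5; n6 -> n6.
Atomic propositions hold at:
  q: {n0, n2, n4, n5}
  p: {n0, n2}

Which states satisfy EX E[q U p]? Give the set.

E[q U p]: least fixpoint, start Z0 = Sat(p) = {n0, n2}, add states in Sat(q) with some successor in Z. Already a fixed point.
Sat(E[q U p]) = {n0, n2}
Sat(EX E[q U p]) = {s : some successor in {n0, n2}} = {n2}

{n2}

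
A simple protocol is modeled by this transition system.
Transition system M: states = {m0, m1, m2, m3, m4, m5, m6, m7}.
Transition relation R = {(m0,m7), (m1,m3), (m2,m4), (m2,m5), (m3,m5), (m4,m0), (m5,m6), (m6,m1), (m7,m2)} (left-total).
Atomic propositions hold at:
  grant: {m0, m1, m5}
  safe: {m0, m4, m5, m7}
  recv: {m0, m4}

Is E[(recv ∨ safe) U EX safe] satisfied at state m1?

Sat(recv ∨ safe) = {m0, m4, m5, m7}
Sat(EX safe) = {s : some successor in {m0, m4, m5, m7}} = {m0, m2, m3, m4}
E[(recv ∨ safe) U EX safe]: least fixpoint, start Z0 = Sat(EX safe) = {m0, m2, m3, m4}, add states in Sat(recv ∨ safe) with some successor in Z. Z1 = {m0, m2, m3, m4, m7}; fixed.
Sat(E[(recv ∨ safe) U EX safe]) = {m0, m2, m3, m4, m7}
m1 ∉ Sat(E[(recv ∨ safe) U EX safe]) = {m0, m2, m3, m4, m7}, so the formula does not hold at m1.

No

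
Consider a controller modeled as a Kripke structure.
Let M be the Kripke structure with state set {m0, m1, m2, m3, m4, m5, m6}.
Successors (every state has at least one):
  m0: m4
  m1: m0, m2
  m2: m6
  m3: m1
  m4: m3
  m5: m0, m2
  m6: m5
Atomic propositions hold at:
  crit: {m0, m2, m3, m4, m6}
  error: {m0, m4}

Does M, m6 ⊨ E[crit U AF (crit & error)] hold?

No

Sat(crit & error) = {m0, m4}
AF (crit & error): least fixpoint, start Z0 = {m0, m4}, add states with every successor in Z. Already a fixed point.
Sat(AF (crit & error)) = {m0, m4}
E[crit U AF (crit & error)]: least fixpoint, start Z0 = Sat(AF (crit & error)) = {m0, m4}, add states in Sat(crit) with some successor in Z. Already a fixed point.
Sat(E[crit U AF (crit & error)]) = {m0, m4}
m6 ∉ Sat(E[crit U AF (crit & error)]) = {m0, m4}, so the formula does not hold at m6.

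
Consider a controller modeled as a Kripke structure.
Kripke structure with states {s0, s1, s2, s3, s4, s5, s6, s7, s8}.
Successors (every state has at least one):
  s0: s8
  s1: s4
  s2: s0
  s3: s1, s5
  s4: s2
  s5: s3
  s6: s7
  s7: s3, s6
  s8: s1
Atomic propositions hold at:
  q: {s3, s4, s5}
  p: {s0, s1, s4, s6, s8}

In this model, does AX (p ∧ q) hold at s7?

Sat(p ∧ q) = {s4}
Sat(AX (p ∧ q)) = {s : every successor in {s4}} = {s1}
s7 ∉ Sat(AX (p ∧ q)) = {s1}, so the formula does not hold at s7.

No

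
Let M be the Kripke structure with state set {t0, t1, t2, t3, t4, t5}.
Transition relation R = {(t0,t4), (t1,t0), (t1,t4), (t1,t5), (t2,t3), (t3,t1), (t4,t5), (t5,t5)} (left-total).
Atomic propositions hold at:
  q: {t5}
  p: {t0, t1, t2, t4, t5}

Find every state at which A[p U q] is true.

{t0, t1, t4, t5}

A[p U q]: least fixpoint, start Z0 = Sat(q) = {t5}, add states in Sat(p) with every successor in Z. Z1 = {t4, t5}; Z2 = {t0, t4, t5}; Z3 = {t0, t1, t4, t5}; fixed.
Sat(A[p U q]) = {t0, t1, t4, t5}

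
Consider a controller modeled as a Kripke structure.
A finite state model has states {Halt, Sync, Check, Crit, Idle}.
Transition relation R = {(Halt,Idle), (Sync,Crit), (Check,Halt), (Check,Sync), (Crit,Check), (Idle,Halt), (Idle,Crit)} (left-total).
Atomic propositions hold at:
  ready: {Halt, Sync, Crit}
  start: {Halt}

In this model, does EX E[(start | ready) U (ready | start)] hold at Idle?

Yes

Sat(start | ready) = {Halt, Sync, Crit}
Sat(ready | start) = {Halt, Sync, Crit}
E[(start | ready) U (ready | start)]: least fixpoint, start Z0 = Sat((ready | start)) = {Halt, Sync, Crit}, add states in Sat(start | ready) with some successor in Z. Already a fixed point.
Sat(E[(start | ready) U (ready | start)]) = {Halt, Sync, Crit}
Sat(EX E[(start | ready) U (ready | start)]) = {s : some successor in {Halt, Sync, Crit}} = {Sync, Check, Idle}
Idle ∈ Sat(EX E[(start | ready) U (ready | start)]) = {Sync, Check, Idle}, so the formula holds at Idle.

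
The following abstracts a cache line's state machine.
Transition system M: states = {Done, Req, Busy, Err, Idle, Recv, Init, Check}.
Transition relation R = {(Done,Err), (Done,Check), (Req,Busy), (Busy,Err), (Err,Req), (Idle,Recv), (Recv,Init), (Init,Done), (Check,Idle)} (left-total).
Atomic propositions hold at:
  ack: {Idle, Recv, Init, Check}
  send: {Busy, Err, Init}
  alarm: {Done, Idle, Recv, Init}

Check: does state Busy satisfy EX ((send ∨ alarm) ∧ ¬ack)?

Sat(send ∨ alarm) = {Done, Busy, Err, Idle, Recv, Init}
Sat(¬ack) = {Done, Req, Busy, Err}
Sat((send ∨ alarm) ∧ ¬ack) = {Done, Busy, Err}
Sat(EX ((send ∨ alarm) ∧ ¬ack)) = {s : some successor in {Done, Busy, Err}} = {Done, Req, Busy, Init}
Busy ∈ Sat(EX ((send ∨ alarm) ∧ ¬ack)) = {Done, Req, Busy, Init}, so the formula holds at Busy.

Yes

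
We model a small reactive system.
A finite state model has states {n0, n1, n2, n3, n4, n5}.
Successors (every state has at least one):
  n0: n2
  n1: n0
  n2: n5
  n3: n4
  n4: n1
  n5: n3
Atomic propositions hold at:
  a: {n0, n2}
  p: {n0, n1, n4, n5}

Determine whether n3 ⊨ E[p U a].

No

E[p U a]: least fixpoint, start Z0 = Sat(a) = {n0, n2}, add states in Sat(p) with some successor in Z. Z1 = {n0, n1, n2}; Z2 = {n0, n1, n2, n4}; fixed.
Sat(E[p U a]) = {n0, n1, n2, n4}
n3 ∉ Sat(E[p U a]) = {n0, n1, n2, n4}, so the formula does not hold at n3.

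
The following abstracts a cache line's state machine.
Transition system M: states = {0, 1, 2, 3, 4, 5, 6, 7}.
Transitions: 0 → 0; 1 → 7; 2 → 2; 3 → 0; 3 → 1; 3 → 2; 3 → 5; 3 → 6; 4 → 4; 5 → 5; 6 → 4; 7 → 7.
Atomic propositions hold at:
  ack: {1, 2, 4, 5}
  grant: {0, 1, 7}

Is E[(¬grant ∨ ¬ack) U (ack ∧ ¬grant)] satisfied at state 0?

No

Sat(¬grant) = {2, 3, 4, 5, 6}
Sat(¬ack) = {0, 3, 6, 7}
Sat(¬grant ∨ ¬ack) = {0, 2, 3, 4, 5, 6, 7}
Sat(ack ∧ ¬grant) = {2, 4, 5}
E[(¬grant ∨ ¬ack) U (ack ∧ ¬grant)]: least fixpoint, start Z0 = Sat((ack ∧ ¬grant)) = {2, 4, 5}, add states in Sat(¬grant ∨ ¬ack) with some successor in Z. Z1 = {2, 3, 4, 5, 6}; fixed.
Sat(E[(¬grant ∨ ¬ack) U (ack ∧ ¬grant)]) = {2, 3, 4, 5, 6}
0 ∉ Sat(E[(¬grant ∨ ¬ack) U (ack ∧ ¬grant)]) = {2, 3, 4, 5, 6}, so the formula does not hold at 0.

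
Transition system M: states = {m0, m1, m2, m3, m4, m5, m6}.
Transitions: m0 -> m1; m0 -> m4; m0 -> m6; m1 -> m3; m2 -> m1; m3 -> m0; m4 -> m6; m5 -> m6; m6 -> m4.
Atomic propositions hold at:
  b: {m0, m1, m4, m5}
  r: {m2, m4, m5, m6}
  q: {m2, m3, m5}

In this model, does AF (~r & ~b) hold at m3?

Sat(~r) = {m0, m1, m3}
Sat(~b) = {m2, m3, m6}
Sat(~r & ~b) = {m3}
AF (~r & ~b): least fixpoint, start Z0 = {m3}, add states with every successor in Z. Z1 = {m1, m3}; Z2 = {m1, m2, m3}; fixed.
Sat(AF (~r & ~b)) = {m1, m2, m3}
m3 ∈ Sat(AF (~r & ~b)) = {m1, m2, m3}, so the formula holds at m3.

Yes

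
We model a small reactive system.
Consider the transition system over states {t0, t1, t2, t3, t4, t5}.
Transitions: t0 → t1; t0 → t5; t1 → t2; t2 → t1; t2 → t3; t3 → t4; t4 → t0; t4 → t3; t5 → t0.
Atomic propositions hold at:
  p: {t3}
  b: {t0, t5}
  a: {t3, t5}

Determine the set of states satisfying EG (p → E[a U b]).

E[a U b]: least fixpoint, start Z0 = Sat(b) = {t0, t5}, add states in Sat(a) with some successor in Z. Already a fixed point.
Sat(E[a U b]) = {t0, t5}
Sat(p → E[a U b]) = {t0, t1, t2, t4, t5}
EG (p → E[a U b]): greatest fixpoint, start Z0 = {t0, t1, t2, t4, t5}, keep only states in Sat with some successor in Z. Already a fixed point.
Sat(EG (p → E[a U b])) = {t0, t1, t2, t4, t5}

{t0, t1, t2, t4, t5}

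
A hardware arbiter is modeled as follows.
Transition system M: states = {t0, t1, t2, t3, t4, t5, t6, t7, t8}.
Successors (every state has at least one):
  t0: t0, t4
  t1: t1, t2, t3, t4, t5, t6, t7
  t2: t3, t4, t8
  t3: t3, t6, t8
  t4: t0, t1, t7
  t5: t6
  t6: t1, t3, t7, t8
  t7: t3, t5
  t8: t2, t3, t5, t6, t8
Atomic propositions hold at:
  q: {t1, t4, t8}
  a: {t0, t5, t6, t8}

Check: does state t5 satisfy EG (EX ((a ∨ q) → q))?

No

Sat(a ∨ q) = {t0, t1, t4, t5, t6, t8}
Sat((a ∨ q) → q) = {t1, t2, t3, t4, t7, t8}
Sat(EX ((a ∨ q) → q)) = {s : some successor in {t1, t2, t3, t4, t7, t8}} = {t0, t1, t2, t3, t4, t6, t7, t8}
EG (EX ((a ∨ q) → q)): greatest fixpoint, start Z0 = {t0, t1, t2, t3, t4, t6, t7, t8}, keep only states in Sat with some successor in Z. Already a fixed point.
Sat(EG (EX ((a ∨ q) → q))) = {t0, t1, t2, t3, t4, t6, t7, t8}
t5 ∉ Sat(EG (EX ((a ∨ q) → q))) = {t0, t1, t2, t3, t4, t6, t7, t8}, so the formula does not hold at t5.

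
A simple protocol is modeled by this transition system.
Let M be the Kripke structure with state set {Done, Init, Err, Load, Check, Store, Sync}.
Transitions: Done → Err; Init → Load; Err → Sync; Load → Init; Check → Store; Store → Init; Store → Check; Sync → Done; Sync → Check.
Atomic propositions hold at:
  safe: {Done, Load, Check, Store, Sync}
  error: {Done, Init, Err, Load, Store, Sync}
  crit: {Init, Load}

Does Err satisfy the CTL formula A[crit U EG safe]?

EG safe: greatest fixpoint, start Z0 = {Done, Load, Check, Store, Sync}, keep only states in Sat with some successor in Z. Z1 = {Check, Store, Sync}; fixed.
Sat(EG safe) = {Check, Store, Sync}
A[crit U EG safe]: least fixpoint, start Z0 = Sat(EG safe) = {Check, Store, Sync}, add states in Sat(crit) with every successor in Z. Already a fixed point.
Sat(A[crit U EG safe]) = {Check, Store, Sync}
Err ∉ Sat(A[crit U EG safe]) = {Check, Store, Sync}, so the formula does not hold at Err.

No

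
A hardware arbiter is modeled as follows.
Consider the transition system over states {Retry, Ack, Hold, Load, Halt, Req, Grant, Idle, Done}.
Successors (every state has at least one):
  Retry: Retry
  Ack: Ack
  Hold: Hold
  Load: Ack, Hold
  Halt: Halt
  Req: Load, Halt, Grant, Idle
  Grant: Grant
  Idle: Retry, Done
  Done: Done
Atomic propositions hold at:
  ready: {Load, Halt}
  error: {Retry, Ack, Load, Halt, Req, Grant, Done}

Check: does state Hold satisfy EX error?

No

Sat(EX error) = {s : some successor in {Retry, Ack, Load, Halt, Req, Grant, Done}} = {Retry, Ack, Load, Halt, Req, Grant, Idle, Done}
Hold ∉ Sat(EX error) = {Retry, Ack, Load, Halt, Req, Grant, Idle, Done}, so the formula does not hold at Hold.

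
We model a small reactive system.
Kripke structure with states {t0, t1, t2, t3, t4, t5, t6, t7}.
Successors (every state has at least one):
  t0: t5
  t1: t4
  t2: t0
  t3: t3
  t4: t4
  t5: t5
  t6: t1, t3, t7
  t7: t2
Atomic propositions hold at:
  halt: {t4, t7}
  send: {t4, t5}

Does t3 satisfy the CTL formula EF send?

No

EF send: least fixpoint, start Z0 = {t4, t5}, add states with some successor in Z. Z1 = {t0, t1, t4, t5}; Z2 = {t0, t1, t2, t4, t5, t6}; Z3 = {t0, t1, t2, t4, t5, t6, t7}; fixed.
Sat(EF send) = {t0, t1, t2, t4, t5, t6, t7}
t3 ∉ Sat(EF send) = {t0, t1, t2, t4, t5, t6, t7}, so the formula does not hold at t3.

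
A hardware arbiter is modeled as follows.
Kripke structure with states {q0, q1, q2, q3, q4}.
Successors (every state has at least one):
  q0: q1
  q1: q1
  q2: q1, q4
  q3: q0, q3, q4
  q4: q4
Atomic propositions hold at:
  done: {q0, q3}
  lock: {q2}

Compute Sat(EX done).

Sat(EX done) = {s : some successor in {q0, q3}} = {q3}

{q3}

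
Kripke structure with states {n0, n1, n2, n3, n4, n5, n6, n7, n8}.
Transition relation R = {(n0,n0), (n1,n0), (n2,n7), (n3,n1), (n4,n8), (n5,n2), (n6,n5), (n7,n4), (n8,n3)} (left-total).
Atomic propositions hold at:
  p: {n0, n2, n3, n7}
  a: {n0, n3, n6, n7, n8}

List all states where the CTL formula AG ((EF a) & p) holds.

{n0}

EF a: least fixpoint, start Z0 = {n0, n3, n6, n7, n8}, add states with some successor in Z. Z1 = {n0, n1, n2, n3, n4, n6, n7, n8}; Z2 = {n0, n1, n2, n3, n4, n5, n6, n7, n8}; fixed.
Sat(EF a) = {n0, n1, n2, n3, n4, n5, n6, n7, n8}
Sat((EF a) & p) = {n0, n2, n3, n7}
AG ((EF a) & p): greatest fixpoint, start Z0 = {n0, n2, n3, n7}, keep only states in Sat with every successor in Z. Z1 = {n0, n2}; Z2 = {n0}; fixed.
Sat(AG ((EF a) & p)) = {n0}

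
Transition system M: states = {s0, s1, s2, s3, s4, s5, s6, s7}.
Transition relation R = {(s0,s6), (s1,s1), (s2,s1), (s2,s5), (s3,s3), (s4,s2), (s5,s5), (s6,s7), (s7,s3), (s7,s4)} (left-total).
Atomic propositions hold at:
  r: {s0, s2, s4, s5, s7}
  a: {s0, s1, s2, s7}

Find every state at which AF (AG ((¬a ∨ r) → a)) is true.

{s1}

Sat(¬a) = {s3, s4, s5, s6}
Sat(¬a ∨ r) = {s0, s2, s3, s4, s5, s6, s7}
Sat((¬a ∨ r) → a) = {s0, s1, s2, s7}
AG ((¬a ∨ r) → a): greatest fixpoint, start Z0 = {s0, s1, s2, s7}, keep only states in Sat with every successor in Z. Z1 = {s1}; fixed.
Sat(AG ((¬a ∨ r) → a)) = {s1}
AF (AG ((¬a ∨ r) → a)): least fixpoint, start Z0 = {s1}, add states with every successor in Z. Already a fixed point.
Sat(AF (AG ((¬a ∨ r) → a))) = {s1}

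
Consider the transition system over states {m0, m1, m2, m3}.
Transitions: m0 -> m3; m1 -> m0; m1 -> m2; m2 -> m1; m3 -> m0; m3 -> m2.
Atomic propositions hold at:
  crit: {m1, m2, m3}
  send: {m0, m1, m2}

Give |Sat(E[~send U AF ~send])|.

2

Sat(~send) = {m3}
AF ~send: least fixpoint, start Z0 = {m3}, add states with every successor in Z. Z1 = {m0, m3}; fixed.
Sat(AF ~send) = {m0, m3}
E[~send U AF ~send]: least fixpoint, start Z0 = Sat(AF ~send) = {m0, m3}, add states in Sat(~send) with some successor in Z. Already a fixed point.
Sat(E[~send U AF ~send]) = {m0, m3}
|Sat(E[~send U AF ~send])| = |{m0, m3}| = 2.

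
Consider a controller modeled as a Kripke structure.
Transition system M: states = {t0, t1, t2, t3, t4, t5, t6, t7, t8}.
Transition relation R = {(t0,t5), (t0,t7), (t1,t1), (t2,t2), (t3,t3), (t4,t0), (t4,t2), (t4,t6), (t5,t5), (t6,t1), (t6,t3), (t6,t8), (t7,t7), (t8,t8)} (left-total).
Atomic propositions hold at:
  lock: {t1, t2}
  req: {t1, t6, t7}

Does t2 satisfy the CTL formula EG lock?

EG lock: greatest fixpoint, start Z0 = {t1, t2}, keep only states in Sat with some successor in Z. Already a fixed point.
Sat(EG lock) = {t1, t2}
t2 ∈ Sat(EG lock) = {t1, t2}, so the formula holds at t2.

Yes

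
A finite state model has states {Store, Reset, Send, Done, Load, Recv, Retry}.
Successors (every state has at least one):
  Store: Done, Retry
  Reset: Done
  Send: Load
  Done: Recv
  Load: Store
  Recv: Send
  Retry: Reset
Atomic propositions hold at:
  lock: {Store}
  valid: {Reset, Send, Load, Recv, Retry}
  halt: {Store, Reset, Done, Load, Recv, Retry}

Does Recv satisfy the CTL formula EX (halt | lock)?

Sat(halt | lock) = {Store, Reset, Done, Load, Recv, Retry}
Sat(EX (halt | lock)) = {s : some successor in {Store, Reset, Done, Load, Recv, Retry}} = {Store, Reset, Send, Done, Load, Retry}
Recv ∉ Sat(EX (halt | lock)) = {Store, Reset, Send, Done, Load, Retry}, so the formula does not hold at Recv.

No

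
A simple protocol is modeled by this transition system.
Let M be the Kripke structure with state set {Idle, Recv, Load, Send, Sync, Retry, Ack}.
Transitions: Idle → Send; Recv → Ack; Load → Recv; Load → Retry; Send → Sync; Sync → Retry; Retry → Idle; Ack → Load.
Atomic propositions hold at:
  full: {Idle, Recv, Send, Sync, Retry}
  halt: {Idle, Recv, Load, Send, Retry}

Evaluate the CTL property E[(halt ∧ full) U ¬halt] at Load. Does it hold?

Sat(halt ∧ full) = {Idle, Recv, Send, Retry}
Sat(¬halt) = {Sync, Ack}
E[(halt ∧ full) U ¬halt]: least fixpoint, start Z0 = Sat(¬halt) = {Sync, Ack}, add states in Sat(halt ∧ full) with some successor in Z. Z1 = {Recv, Send, Sync, Ack}; Z2 = {Idle, Recv, Send, Sync, Ack}; Z3 = {Idle, Recv, Send, Sync, Retry, Ack}; fixed.
Sat(E[(halt ∧ full) U ¬halt]) = {Idle, Recv, Send, Sync, Retry, Ack}
Load ∉ Sat(E[(halt ∧ full) U ¬halt]) = {Idle, Recv, Send, Sync, Retry, Ack}, so the formula does not hold at Load.

No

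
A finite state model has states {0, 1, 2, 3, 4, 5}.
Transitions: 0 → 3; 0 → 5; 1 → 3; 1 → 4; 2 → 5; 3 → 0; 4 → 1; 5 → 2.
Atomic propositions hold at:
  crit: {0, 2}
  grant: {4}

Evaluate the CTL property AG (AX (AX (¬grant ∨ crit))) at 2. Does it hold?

Sat(¬grant) = {0, 1, 2, 3, 5}
Sat(¬grant ∨ crit) = {0, 1, 2, 3, 5}
Sat(AX (¬grant ∨ crit)) = {s : every successor in {0, 1, 2, 3, 5}} = {0, 2, 3, 4, 5}
Sat(AX (AX (¬grant ∨ crit))) = {s : every successor in {0, 2, 3, 4, 5}} = {0, 1, 2, 3, 5}
AG (AX (AX (¬grant ∨ crit))): greatest fixpoint, start Z0 = {0, 1, 2, 3, 5}, keep only states in Sat with every successor in Z. Z1 = {0, 2, 3, 5}; fixed.
Sat(AG (AX (AX (¬grant ∨ crit)))) = {0, 2, 3, 5}
2 ∈ Sat(AG (AX (AX (¬grant ∨ crit)))) = {0, 2, 3, 5}, so the formula holds at 2.

Yes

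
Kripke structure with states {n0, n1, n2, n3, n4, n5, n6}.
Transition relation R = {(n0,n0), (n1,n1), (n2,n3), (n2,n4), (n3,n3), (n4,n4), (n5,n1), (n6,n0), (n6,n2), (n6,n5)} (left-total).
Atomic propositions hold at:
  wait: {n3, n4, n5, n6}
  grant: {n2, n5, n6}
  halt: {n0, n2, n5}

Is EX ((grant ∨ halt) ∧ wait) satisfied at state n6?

Sat(grant ∨ halt) = {n0, n2, n5, n6}
Sat((grant ∨ halt) ∧ wait) = {n5, n6}
Sat(EX ((grant ∨ halt) ∧ wait)) = {s : some successor in {n5, n6}} = {n6}
n6 ∈ Sat(EX ((grant ∨ halt) ∧ wait)) = {n6}, so the formula holds at n6.

Yes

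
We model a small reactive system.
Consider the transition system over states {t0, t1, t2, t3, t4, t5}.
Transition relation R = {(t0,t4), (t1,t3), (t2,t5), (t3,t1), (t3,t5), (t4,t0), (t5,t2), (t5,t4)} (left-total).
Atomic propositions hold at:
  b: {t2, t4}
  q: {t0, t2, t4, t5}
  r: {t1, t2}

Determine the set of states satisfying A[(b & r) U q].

{t0, t2, t4, t5}

Sat(b & r) = {t2}
A[(b & r) U q]: least fixpoint, start Z0 = Sat(q) = {t0, t2, t4, t5}, add states in Sat(b & r) with every successor in Z. Already a fixed point.
Sat(A[(b & r) U q]) = {t0, t2, t4, t5}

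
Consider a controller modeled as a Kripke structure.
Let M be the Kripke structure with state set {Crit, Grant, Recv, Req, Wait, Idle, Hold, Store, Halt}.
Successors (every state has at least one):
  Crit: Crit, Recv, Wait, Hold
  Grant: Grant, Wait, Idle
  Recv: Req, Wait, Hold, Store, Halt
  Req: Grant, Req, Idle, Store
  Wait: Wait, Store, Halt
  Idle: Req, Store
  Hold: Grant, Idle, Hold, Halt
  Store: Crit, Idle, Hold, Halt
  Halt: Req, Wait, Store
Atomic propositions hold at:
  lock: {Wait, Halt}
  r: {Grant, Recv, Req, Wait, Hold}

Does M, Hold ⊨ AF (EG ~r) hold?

No

Sat(~r) = {Crit, Idle, Store, Halt}
EG ~r: greatest fixpoint, start Z0 = {Crit, Idle, Store, Halt}, keep only states in Sat with some successor in Z. Already a fixed point.
Sat(EG ~r) = {Crit, Idle, Store, Halt}
AF (EG ~r): least fixpoint, start Z0 = {Crit, Idle, Store, Halt}, add states with every successor in Z. Already a fixed point.
Sat(AF (EG ~r)) = {Crit, Idle, Store, Halt}
Hold ∉ Sat(AF (EG ~r)) = {Crit, Idle, Store, Halt}, so the formula does not hold at Hold.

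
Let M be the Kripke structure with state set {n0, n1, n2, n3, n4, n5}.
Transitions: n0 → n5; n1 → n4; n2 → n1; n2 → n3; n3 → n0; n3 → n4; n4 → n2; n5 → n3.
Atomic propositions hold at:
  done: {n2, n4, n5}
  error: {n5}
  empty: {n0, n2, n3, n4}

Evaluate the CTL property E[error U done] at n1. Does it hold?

E[error U done]: least fixpoint, start Z0 = Sat(done) = {n2, n4, n5}, add states in Sat(error) with some successor in Z. Already a fixed point.
Sat(E[error U done]) = {n2, n4, n5}
n1 ∉ Sat(E[error U done]) = {n2, n4, n5}, so the formula does not hold at n1.

No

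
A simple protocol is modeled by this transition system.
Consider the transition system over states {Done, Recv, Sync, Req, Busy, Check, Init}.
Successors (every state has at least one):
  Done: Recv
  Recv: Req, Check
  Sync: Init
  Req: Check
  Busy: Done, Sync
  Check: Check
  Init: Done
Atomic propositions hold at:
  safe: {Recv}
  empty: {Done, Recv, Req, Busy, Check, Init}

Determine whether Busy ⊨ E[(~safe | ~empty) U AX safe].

Sat(~safe) = {Done, Sync, Req, Busy, Check, Init}
Sat(~empty) = {Sync}
Sat(~safe | ~empty) = {Done, Sync, Req, Busy, Check, Init}
Sat(AX safe) = {s : every successor in {Recv}} = {Done}
E[(~safe | ~empty) U AX safe]: least fixpoint, start Z0 = Sat(AX safe) = {Done}, add states in Sat(~safe | ~empty) with some successor in Z. Z1 = {Done, Busy, Init}; Z2 = {Done, Sync, Busy, Init}; fixed.
Sat(E[(~safe | ~empty) U AX safe]) = {Done, Sync, Busy, Init}
Busy ∈ Sat(E[(~safe | ~empty) U AX safe]) = {Done, Sync, Busy, Init}, so the formula holds at Busy.

Yes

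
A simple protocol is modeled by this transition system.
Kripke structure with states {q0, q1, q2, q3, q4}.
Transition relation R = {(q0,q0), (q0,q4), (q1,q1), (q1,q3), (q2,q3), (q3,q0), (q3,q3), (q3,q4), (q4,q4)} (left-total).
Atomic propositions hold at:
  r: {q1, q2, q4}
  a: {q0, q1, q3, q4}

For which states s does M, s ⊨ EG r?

{q1, q4}

EG r: greatest fixpoint, start Z0 = {q1, q2, q4}, keep only states in Sat with some successor in Z. Z1 = {q1, q4}; fixed.
Sat(EG r) = {q1, q4}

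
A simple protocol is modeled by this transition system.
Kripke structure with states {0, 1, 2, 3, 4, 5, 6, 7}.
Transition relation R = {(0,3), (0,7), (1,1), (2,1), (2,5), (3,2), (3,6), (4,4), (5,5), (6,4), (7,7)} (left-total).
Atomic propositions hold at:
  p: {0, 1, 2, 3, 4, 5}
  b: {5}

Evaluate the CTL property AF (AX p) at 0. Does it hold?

Sat(AX p) = {s : every successor in {0, 1, 2, 3, 4, 5}} = {1, 2, 4, 5, 6}
AF (AX p): least fixpoint, start Z0 = {1, 2, 4, 5, 6}, add states with every successor in Z. Z1 = {1, 2, 3, 4, 5, 6}; fixed.
Sat(AF (AX p)) = {1, 2, 3, 4, 5, 6}
0 ∉ Sat(AF (AX p)) = {1, 2, 3, 4, 5, 6}, so the formula does not hold at 0.

No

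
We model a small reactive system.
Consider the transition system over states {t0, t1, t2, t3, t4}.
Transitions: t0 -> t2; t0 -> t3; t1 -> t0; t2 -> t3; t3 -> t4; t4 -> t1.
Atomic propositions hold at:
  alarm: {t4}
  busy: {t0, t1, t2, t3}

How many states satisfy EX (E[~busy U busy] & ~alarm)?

4

Sat(~busy) = {t4}
E[~busy U busy]: least fixpoint, start Z0 = Sat(busy) = {t0, t1, t2, t3}, add states in Sat(~busy) with some successor in Z. Z1 = {t0, t1, t2, t3, t4}; fixed.
Sat(E[~busy U busy]) = {t0, t1, t2, t3, t4}
Sat(~alarm) = {t0, t1, t2, t3}
Sat(E[~busy U busy] & ~alarm) = {t0, t1, t2, t3}
Sat(EX (E[~busy U busy] & ~alarm)) = {s : some successor in {t0, t1, t2, t3}} = {t0, t1, t2, t4}
|Sat(EX (E[~busy U busy] & ~alarm))| = |{t0, t1, t2, t4}| = 4.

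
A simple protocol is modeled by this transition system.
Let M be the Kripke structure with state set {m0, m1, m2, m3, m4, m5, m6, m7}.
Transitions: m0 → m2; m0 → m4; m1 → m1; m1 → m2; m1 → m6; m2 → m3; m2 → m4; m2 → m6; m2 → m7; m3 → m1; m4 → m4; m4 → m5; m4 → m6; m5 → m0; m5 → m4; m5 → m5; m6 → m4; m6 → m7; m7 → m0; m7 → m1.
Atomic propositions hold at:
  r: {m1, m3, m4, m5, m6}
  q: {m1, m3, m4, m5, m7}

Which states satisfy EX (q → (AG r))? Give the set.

AG r: greatest fixpoint, start Z0 = {m1, m3, m4, m5, m6}, keep only states in Sat with every successor in Z. Z1 = {m3, m4}; Z2 = ∅; fixed.
Sat(AG r) = ∅
Sat(q → (AG r)) = {m0, m2, m6}
Sat(EX (q → (AG r))) = {s : some successor in {m0, m2, m6}} = {m0, m1, m2, m4, m5, m7}

{m0, m1, m2, m4, m5, m7}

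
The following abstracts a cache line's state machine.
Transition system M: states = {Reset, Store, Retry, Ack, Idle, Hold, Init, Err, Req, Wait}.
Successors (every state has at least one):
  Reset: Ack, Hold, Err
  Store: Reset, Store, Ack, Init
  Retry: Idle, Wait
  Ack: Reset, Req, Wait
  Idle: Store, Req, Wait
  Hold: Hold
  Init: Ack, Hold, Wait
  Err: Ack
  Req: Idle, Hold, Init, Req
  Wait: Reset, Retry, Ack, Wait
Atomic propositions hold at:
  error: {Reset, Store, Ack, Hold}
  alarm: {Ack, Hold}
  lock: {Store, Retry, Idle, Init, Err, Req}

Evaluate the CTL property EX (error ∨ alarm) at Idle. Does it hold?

Yes

Sat(error ∨ alarm) = {Reset, Store, Ack, Hold}
Sat(EX (error ∨ alarm)) = {s : some successor in {Reset, Store, Ack, Hold}} = {Reset, Store, Ack, Idle, Hold, Init, Err, Req, Wait}
Idle ∈ Sat(EX (error ∨ alarm)) = {Reset, Store, Ack, Idle, Hold, Init, Err, Req, Wait}, so the formula holds at Idle.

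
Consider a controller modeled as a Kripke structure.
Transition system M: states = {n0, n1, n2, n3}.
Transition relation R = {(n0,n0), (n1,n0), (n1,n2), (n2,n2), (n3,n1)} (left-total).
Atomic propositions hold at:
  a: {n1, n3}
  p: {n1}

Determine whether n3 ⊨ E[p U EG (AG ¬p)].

No

Sat(¬p) = {n0, n2, n3}
AG ¬p: greatest fixpoint, start Z0 = {n0, n2, n3}, keep only states in Sat with every successor in Z. Z1 = {n0, n2}; fixed.
Sat(AG ¬p) = {n0, n2}
EG (AG ¬p): greatest fixpoint, start Z0 = {n0, n2}, keep only states in Sat with some successor in Z. Already a fixed point.
Sat(EG (AG ¬p)) = {n0, n2}
E[p U EG (AG ¬p)]: least fixpoint, start Z0 = Sat(EG (AG ¬p)) = {n0, n2}, add states in Sat(p) with some successor in Z. Z1 = {n0, n1, n2}; fixed.
Sat(E[p U EG (AG ¬p)]) = {n0, n1, n2}
n3 ∉ Sat(E[p U EG (AG ¬p)]) = {n0, n1, n2}, so the formula does not hold at n3.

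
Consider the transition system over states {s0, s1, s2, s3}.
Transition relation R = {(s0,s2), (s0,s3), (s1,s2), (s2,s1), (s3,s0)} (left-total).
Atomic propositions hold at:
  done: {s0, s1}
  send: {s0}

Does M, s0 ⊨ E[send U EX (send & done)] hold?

Yes

Sat(send & done) = {s0}
Sat(EX (send & done)) = {s : some successor in {s0}} = {s3}
E[send U EX (send & done)]: least fixpoint, start Z0 = Sat(EX (send & done)) = {s3}, add states in Sat(send) with some successor in Z. Z1 = {s0, s3}; fixed.
Sat(E[send U EX (send & done)]) = {s0, s3}
s0 ∈ Sat(E[send U EX (send & done)]) = {s0, s3}, so the formula holds at s0.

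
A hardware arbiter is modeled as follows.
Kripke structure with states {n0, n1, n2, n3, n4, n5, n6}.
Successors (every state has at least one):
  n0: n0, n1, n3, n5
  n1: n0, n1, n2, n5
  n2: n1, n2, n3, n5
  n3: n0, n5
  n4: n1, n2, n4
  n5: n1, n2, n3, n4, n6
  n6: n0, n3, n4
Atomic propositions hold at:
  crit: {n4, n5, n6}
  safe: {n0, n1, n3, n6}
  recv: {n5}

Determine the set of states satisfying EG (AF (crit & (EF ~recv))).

Sat(~recv) = {n0, n1, n2, n3, n4, n6}
EF ~recv: least fixpoint, start Z0 = {n0, n1, n2, n3, n4, n6}, add states with some successor in Z. Z1 = {n0, n1, n2, n3, n4, n5, n6}; fixed.
Sat(EF ~recv) = {n0, n1, n2, n3, n4, n5, n6}
Sat(crit & (EF ~recv)) = {n4, n5, n6}
AF (crit & (EF ~recv)): least fixpoint, start Z0 = {n4, n5, n6}, add states with every successor in Z. Already a fixed point.
Sat(AF (crit & (EF ~recv))) = {n4, n5, n6}
EG (AF (crit & (EF ~recv))): greatest fixpoint, start Z0 = {n4, n5, n6}, keep only states in Sat with some successor in Z. Already a fixed point.
Sat(EG (AF (crit & (EF ~recv)))) = {n4, n5, n6}

{n4, n5, n6}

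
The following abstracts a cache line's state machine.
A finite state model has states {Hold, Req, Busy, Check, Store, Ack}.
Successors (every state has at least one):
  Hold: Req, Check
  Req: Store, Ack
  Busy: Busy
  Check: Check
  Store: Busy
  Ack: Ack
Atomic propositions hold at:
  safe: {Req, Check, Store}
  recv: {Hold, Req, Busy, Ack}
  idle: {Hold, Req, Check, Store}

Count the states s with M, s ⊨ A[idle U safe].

A[idle U safe]: least fixpoint, start Z0 = Sat(safe) = {Req, Check, Store}, add states in Sat(idle) with every successor in Z. Z1 = {Hold, Req, Check, Store}; fixed.
Sat(A[idle U safe]) = {Hold, Req, Check, Store}
|Sat(A[idle U safe])| = |{Hold, Req, Check, Store}| = 4.

4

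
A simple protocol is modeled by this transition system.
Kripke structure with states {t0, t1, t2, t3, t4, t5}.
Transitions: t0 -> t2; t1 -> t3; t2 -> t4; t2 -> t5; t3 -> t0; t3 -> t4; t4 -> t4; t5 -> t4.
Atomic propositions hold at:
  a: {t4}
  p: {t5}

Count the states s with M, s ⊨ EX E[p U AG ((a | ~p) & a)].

Sat(~p) = {t0, t1, t2, t3, t4}
Sat(a | ~p) = {t0, t1, t2, t3, t4}
Sat((a | ~p) & a) = {t4}
AG ((a | ~p) & a): greatest fixpoint, start Z0 = {t4}, keep only states in Sat with every successor in Z. Already a fixed point.
Sat(AG ((a | ~p) & a)) = {t4}
E[p U AG ((a | ~p) & a)]: least fixpoint, start Z0 = Sat(AG ((a | ~p) & a)) = {t4}, add states in Sat(p) with some successor in Z. Z1 = {t4, t5}; fixed.
Sat(E[p U AG ((a | ~p) & a)]) = {t4, t5}
Sat(EX E[p U AG ((a | ~p) & a)]) = {s : some successor in {t4, t5}} = {t2, t3, t4, t5}
|Sat(EX E[p U AG ((a | ~p) & a)])| = |{t2, t3, t4, t5}| = 4.

4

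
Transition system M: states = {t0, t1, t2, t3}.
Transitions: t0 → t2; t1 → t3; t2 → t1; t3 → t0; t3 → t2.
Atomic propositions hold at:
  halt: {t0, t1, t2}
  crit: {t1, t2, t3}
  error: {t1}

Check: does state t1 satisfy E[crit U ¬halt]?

Yes

Sat(¬halt) = {t3}
E[crit U ¬halt]: least fixpoint, start Z0 = Sat(¬halt) = {t3}, add states in Sat(crit) with some successor in Z. Z1 = {t1, t3}; Z2 = {t1, t2, t3}; fixed.
Sat(E[crit U ¬halt]) = {t1, t2, t3}
t1 ∈ Sat(E[crit U ¬halt]) = {t1, t2, t3}, so the formula holds at t1.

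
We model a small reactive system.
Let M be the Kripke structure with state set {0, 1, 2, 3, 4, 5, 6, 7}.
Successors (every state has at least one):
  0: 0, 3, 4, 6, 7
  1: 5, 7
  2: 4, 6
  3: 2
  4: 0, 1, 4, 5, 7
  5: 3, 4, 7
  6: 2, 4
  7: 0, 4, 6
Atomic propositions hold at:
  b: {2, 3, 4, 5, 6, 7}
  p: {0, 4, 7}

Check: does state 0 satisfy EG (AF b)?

AF b: least fixpoint, start Z0 = {2, 3, 4, 5, 6, 7}, add states with every successor in Z. Z1 = {1, 2, 3, 4, 5, 6, 7}; fixed.
Sat(AF b) = {1, 2, 3, 4, 5, 6, 7}
EG (AF b): greatest fixpoint, start Z0 = {1, 2, 3, 4, 5, 6, 7}, keep only states in Sat with some successor in Z. Already a fixed point.
Sat(EG (AF b)) = {1, 2, 3, 4, 5, 6, 7}
0 ∉ Sat(EG (AF b)) = {1, 2, 3, 4, 5, 6, 7}, so the formula does not hold at 0.

No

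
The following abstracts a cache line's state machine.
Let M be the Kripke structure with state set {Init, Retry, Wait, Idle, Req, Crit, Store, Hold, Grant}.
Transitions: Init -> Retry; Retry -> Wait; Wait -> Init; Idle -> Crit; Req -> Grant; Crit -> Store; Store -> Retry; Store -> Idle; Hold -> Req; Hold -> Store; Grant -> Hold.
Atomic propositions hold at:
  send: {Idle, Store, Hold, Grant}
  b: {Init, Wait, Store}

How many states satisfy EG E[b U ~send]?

Sat(~send) = {Init, Retry, Wait, Req, Crit}
E[b U ~send]: least fixpoint, start Z0 = Sat(~send) = {Init, Retry, Wait, Req, Crit}, add states in Sat(b) with some successor in Z. Z1 = {Init, Retry, Wait, Req, Crit, Store}; fixed.
Sat(E[b U ~send]) = {Init, Retry, Wait, Req, Crit, Store}
EG E[b U ~send]: greatest fixpoint, start Z0 = {Init, Retry, Wait, Req, Crit, Store}, keep only states in Sat with some successor in Z. Z1 = {Init, Retry, Wait, Crit, Store}; fixed.
Sat(EG E[b U ~send]) = {Init, Retry, Wait, Crit, Store}
|Sat(EG E[b U ~send])| = |{Init, Retry, Wait, Crit, Store}| = 5.

5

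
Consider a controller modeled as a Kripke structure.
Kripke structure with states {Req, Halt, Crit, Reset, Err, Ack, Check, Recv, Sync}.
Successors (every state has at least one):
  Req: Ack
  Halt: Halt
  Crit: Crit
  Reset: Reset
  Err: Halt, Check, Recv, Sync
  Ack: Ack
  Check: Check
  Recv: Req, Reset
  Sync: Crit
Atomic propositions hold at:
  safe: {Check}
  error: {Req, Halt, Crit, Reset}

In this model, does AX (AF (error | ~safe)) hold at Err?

No

Sat(~safe) = {Req, Halt, Crit, Reset, Err, Ack, Recv, Sync}
Sat(error | ~safe) = {Req, Halt, Crit, Reset, Err, Ack, Recv, Sync}
AF (error | ~safe): least fixpoint, start Z0 = {Req, Halt, Crit, Reset, Err, Ack, Recv, Sync}, add states with every successor in Z. Already a fixed point.
Sat(AF (error | ~safe)) = {Req, Halt, Crit, Reset, Err, Ack, Recv, Sync}
Sat(AX (AF (error | ~safe))) = {s : every successor in {Req, Halt, Crit, Reset, Err, Ack, Recv, Sync}} = {Req, Halt, Crit, Reset, Ack, Recv, Sync}
Err ∉ Sat(AX (AF (error | ~safe))) = {Req, Halt, Crit, Reset, Ack, Recv, Sync}, so the formula does not hold at Err.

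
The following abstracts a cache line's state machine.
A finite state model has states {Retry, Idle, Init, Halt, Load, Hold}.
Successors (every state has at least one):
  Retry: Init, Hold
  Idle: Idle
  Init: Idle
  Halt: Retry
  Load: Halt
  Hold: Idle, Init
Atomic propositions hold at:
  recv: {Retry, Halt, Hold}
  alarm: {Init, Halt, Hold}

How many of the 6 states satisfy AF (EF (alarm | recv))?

5

Sat(alarm | recv) = {Retry, Init, Halt, Hold}
EF (alarm | recv): least fixpoint, start Z0 = {Retry, Init, Halt, Hold}, add states with some successor in Z. Z1 = {Retry, Init, Halt, Load, Hold}; fixed.
Sat(EF (alarm | recv)) = {Retry, Init, Halt, Load, Hold}
AF (EF (alarm | recv)): least fixpoint, start Z0 = {Retry, Init, Halt, Load, Hold}, add states with every successor in Z. Already a fixed point.
Sat(AF (EF (alarm | recv))) = {Retry, Init, Halt, Load, Hold}
|Sat(AF (EF (alarm | recv)))| = |{Retry, Init, Halt, Load, Hold}| = 5.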